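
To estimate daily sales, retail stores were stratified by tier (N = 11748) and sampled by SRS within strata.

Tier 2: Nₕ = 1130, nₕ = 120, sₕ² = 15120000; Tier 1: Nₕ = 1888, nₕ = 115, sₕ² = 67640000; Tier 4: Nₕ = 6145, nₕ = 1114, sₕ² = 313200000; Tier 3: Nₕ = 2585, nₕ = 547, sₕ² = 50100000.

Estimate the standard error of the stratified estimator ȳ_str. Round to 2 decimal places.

Var(ȳ_str) = Σₕ Wₕ²(1 − fₕ)sₕ²/nₕ with Wₕ = Nₕ/N, N = 11748.
Tier 2: Wₕ = 0.09618658; term = 0.09618658²·(1 − 0.10619469)·15120000/120 = 1041.9395.
Tier 1: Wₕ = 0.16070821; term = 0.16070821²·(1 − 0.06091102)·67640000/115 = 14265.553.
Tier 4: Wₕ = 0.52306776; term = 0.52306776²·(1 − 0.18128560)·313200000/1114 = 62977.424.
Tier 3: Wₕ = 0.22003745; term = 0.22003745²·(1 − 0.21160542)·50100000/547 = 3496.1274.
Sum = 81781.044.
SE = √(81781.044) = 285.97.

285.97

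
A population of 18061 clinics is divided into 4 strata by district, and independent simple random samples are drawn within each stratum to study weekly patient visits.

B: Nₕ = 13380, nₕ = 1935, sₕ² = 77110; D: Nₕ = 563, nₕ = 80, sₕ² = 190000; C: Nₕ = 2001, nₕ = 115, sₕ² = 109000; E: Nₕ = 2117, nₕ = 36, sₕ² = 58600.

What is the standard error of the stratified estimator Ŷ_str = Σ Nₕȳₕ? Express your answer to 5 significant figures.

132270

Var(Ŷ_str) = Σₕ Nₕ²(1 − fₕ)sₕ²/nₕ.
B: 13380²·(1 − 1935/13380)·77110/1935 = 6.1024137 × 10^9.
D: 563²·(1 − 80/563)·190000/80 = 6.4583138 × 10^8.
C: 2001²·(1 − 115/2001)·109000/115 = 3.5769876 × 10^9.
E: 2117²·(1 − 36/2117)·58600/36 = 7.1711376 × 10^9.
Sum = 1.749637 × 10^10.
SE = √(1.749637 × 10^10) = 132270.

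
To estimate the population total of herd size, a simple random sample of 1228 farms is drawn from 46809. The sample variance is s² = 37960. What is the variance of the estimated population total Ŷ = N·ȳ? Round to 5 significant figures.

6.5954 × 10^10

Var(Ŷ) = N²·Var(ȳ) = N²·(1 − n/N)·s²/n.
f = 1228/46809 = 0.02623427; Var(ȳ) = 0.97376573·37960/1228 = 30.101097.
Var(Ŷ) = 46809² · 30.101097 = 6.5953986 × 10^10.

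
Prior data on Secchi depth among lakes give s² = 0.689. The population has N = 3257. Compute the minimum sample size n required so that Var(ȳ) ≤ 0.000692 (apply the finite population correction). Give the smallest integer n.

Without fpc, n₀ = s²/D = 0.689/0.000692 = 995.6647.
With fpc, (1 − n/N)·s²/n ≤ D requires n ≥ n₀/(1 + n₀/N) = 995.6647/(1 + 995.6647/3257) = 762.5525.
Rounding up, n = 763.

763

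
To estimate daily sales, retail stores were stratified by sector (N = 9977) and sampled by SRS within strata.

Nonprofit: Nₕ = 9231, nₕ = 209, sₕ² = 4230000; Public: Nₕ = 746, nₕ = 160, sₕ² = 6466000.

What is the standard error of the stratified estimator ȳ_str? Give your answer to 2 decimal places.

Var(ȳ_str) = Σₕ Wₕ²(1 − fₕ)sₕ²/nₕ with Wₕ = Nₕ/N, N = 9977.
Nonprofit: Wₕ = 0.92522802; term = 0.92522802²·(1 − 0.02264110)·4230000/209 = 16933.46.
Public: Wₕ = 0.07477198; term = 0.07477198²·(1 − 0.21447721)·6466000/160 = 177.48114.
Sum = 17110.941.
SE = √(17110.941) = 130.81.

130.81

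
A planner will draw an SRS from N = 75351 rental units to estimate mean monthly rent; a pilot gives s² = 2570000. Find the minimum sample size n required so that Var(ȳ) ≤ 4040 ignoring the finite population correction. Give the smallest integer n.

Without fpc, n₀ = s²/D = 2570000/4040 = 636.1386.
Rounding up, n = 637.

637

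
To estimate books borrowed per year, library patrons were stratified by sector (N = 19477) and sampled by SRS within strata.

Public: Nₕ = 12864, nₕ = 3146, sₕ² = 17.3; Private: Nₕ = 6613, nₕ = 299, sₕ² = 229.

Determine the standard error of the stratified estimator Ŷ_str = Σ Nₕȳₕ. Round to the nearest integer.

5715

Var(Ŷ_str) = Σₕ Nₕ²(1 − fₕ)sₕ²/nₕ.
Public: 12864²·(1 − 3146/12864)·17.3/3146 = 687448.73.
Private: 6613²·(1 − 299/6613)·229/299 = 3.1979185 × 10^7.
Sum = 3.2666634 × 10^7.
SE = √(3.2666634 × 10^7) = 5715.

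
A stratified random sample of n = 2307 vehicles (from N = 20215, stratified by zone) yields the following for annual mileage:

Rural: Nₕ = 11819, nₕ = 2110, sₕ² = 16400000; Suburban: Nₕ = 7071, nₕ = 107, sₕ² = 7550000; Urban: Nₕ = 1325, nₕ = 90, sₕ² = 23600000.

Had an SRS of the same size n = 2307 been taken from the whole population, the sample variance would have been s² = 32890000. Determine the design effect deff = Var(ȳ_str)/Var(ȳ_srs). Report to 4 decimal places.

Var(ȳ_str) = Σ Wₕ²(1−fₕ)sₕ²/nₕ with Wₕ = Nₕ/20215:
  Rural: (11819/20215)²·(1−2110/11819)·16400000/2110 = 2182.5748
  Suburban: (7071/20215)²·(1−107/7071)·7550000/107 = 8502.6692
  Urban: (1325/20215)²·(1−90/1325)·23600000/90 = 1050.0376
  → Var(ȳ_str) = 11735.282.
Var(ȳ_srs) = (1 − 2307/20215)·32890000/2307 = 12629.601.
deff = 11735.282 / 12629.601 = 0.9292.

0.9292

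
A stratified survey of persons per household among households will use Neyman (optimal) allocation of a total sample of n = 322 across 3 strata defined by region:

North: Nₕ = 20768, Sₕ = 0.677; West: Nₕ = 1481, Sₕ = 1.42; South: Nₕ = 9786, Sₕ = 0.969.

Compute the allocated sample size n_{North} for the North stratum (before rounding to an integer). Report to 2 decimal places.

176.53

Neyman allocation: nₕ = n·NₕSₕ / Σⱼ NⱼSⱼ.
Σ NⱼSⱼ = 20768·0.677 + 1481·1.42 + 9786·0.969 = 25645.59.
n_{North} = 322·20768·0.677 / 25645.59 = 176.53.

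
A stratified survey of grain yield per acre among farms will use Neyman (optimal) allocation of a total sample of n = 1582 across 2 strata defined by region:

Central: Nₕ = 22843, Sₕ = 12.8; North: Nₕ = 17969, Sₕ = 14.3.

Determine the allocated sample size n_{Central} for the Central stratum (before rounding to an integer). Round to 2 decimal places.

Neyman allocation: nₕ = n·NₕSₕ / Σⱼ NⱼSⱼ.
Σ NⱼSⱼ = 22843·12.8 + 17969·14.3 = 549347.1.
n_{Central} = 1582·22843·12.8 / 549347.1 = 842.02.

842.02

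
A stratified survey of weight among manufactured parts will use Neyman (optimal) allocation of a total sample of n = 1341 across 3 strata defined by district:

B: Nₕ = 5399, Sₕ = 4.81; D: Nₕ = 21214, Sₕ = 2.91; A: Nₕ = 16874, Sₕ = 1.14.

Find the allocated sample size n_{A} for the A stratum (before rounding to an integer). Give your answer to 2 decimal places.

241.22

Neyman allocation: nₕ = n·NₕSₕ / Σⱼ NⱼSⱼ.
Σ NⱼSⱼ = 5399·4.81 + 21214·2.91 + 16874·1.14 = 106938.29.
n_{A} = 1341·16874·1.14 / 106938.29 = 241.22.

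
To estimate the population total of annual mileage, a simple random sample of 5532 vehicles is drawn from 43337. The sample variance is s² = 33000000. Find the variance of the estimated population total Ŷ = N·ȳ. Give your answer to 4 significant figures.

9.773 × 10^12

Var(Ŷ) = N²·Var(ȳ) = N²·(1 − n/N)·s²/n.
f = 5532/43337 = 0.12765074; Var(ȳ) = 0.87234926·33000000/5532 = 5203.8188.
Var(Ŷ) = 43337² · 5203.8188 = 9.773269 × 10^12.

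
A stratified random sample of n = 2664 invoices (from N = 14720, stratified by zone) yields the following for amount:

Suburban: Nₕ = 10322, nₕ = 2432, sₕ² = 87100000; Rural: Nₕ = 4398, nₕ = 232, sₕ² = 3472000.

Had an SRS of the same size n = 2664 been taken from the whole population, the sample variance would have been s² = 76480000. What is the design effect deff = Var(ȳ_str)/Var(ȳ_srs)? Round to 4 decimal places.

0.6263

Var(ȳ_str) = Σ Wₕ²(1−fₕ)sₕ²/nₕ with Wₕ = Nₕ/14720:
  Suburban: (10322/14720)²·(1−2432/10322)·87100000/2432 = 13461.077
  Rural: (4398/14720)²·(1−232/4398)·3472000/232 = 1265.4664
  → Var(ȳ_str) = 14726.543.
Var(ȳ_srs) = (1 − 2664/14720)·76480000/2664 = 23513.057.
deff = 14726.543 / 23513.057 = 0.6263.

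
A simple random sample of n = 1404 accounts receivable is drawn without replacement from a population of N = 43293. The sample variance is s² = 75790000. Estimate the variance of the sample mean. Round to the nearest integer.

Under SRS without replacement, Var(ȳ) = (1 − f)·s²/n with f = n/N = 1404/43293 = 0.03243019.
Var(ȳ) = (1 − 0.03243019)·75790000/1404 = 0.96756981·53981.481 = 52230.852.

52231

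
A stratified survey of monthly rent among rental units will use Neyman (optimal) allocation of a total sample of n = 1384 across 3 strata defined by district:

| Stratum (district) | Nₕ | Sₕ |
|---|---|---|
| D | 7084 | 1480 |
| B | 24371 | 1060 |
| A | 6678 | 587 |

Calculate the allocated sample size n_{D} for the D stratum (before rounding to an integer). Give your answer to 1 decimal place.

360.6

Neyman allocation: nₕ = n·NₕSₕ / Σⱼ NⱼSⱼ.
Σ NⱼSⱼ = 7084·1480 + 24371·1060 + 6678·587 = 4.0237566 × 10^7.
n_{D} = 1384·7084·1480 / (4.0237566 × 10^7) = 360.6.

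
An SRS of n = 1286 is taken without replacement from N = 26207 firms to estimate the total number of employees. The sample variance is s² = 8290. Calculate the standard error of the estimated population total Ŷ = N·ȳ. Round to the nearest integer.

Var(Ŷ) = N²·Var(ȳ) = N²·(1 − n/N)·s²/n.
f = 1286/26207 = 0.04907086; Var(ȳ) = 0.95092914·8290/1286 = 6.1300176.
Var(Ŷ) = 26207² · 6.1300176 = 4.2101381 × 10^9.
SE(Ŷ) = √(4.2101381 × 10^9) = 64886.

64886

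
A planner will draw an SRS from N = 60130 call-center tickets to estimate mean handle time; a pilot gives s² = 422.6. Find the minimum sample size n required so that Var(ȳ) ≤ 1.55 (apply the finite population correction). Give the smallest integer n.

272

Without fpc, n₀ = s²/D = 422.6/1.55 = 272.6452.
With fpc, (1 − n/N)·s²/n ≤ D requires n ≥ n₀/(1 + n₀/N) = 272.6452/(1 + 272.6452/60130) = 271.4145.
Rounding up, n = 272.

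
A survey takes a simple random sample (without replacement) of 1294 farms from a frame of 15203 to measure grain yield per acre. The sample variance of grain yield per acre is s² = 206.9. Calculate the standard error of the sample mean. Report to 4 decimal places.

0.3825

Under SRS without replacement, Var(ȳ) = (1 − f)·s²/n with f = n/N = 1294/15203 = 0.08511478.
Var(ȳ) = (1 − 0.08511478)·206.9/1294 = 0.91488522·0.15989181 = 0.14628265.
SE(ȳ) = √(0.14628265) = 0.3825.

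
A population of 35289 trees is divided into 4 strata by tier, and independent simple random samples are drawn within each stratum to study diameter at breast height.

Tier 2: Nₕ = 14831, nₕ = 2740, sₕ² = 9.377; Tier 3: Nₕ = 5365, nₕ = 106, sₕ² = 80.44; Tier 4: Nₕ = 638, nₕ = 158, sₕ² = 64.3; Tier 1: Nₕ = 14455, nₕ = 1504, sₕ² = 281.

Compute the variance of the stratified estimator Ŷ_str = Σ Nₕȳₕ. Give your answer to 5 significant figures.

5.7126 × 10^7

Var(Ŷ_str) = Σₕ Nₕ²(1 − fₕ)sₕ²/nₕ.
Tier 2: 14831²·(1 − 2740/14831)·9.377/2740 = 613685.71.
Tier 3: 5365²·(1 − 106/5365)·80.44/106 = 2.1411106 × 10^7.
Tier 4: 638²·(1 − 158/638)·64.3/158 = 124628.05.
Tier 1: 14455²·(1 − 1504/14455)·281/1504 = 3.4976785 × 10^7.
Sum = 5.7126205 × 10^7.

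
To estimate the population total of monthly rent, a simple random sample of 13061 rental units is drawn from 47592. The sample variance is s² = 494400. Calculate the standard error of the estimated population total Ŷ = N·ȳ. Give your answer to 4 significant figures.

249400

Var(Ŷ) = N²·Var(ȳ) = N²·(1 − n/N)·s²/n.
f = 13061/47592 = 0.27443688; Var(ȳ) = 0.72556312·494400/13061 = 27.46485.
Var(Ŷ) = 47592² · 27.46485 = 6.2207843 × 10^10.
SE(Ŷ) = √(6.2207843 × 10^10) = 249400.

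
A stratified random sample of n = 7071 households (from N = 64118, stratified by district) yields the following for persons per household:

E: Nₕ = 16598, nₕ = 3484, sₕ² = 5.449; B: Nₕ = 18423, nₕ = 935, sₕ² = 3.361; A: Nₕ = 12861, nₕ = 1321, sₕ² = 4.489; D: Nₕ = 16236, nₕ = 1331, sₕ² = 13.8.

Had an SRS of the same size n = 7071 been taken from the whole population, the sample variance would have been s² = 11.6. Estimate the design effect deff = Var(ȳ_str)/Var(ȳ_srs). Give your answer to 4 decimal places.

0.7519

Var(ȳ_str) = Σ Wₕ²(1−fₕ)sₕ²/nₕ with Wₕ = Nₕ/64118:
  E: (16598/64118)²·(1−3484/16598)·5.449/3484 = 8.2807499 × 10^-5
  B: (18423/64118)²·(1−935/18423)·3.361/935 = 2.8170689 × 10^-4
  A: (12861/64118)²·(1−1321/12861)·4.489/1321 = 1.226782 × 10^-4
  D: (16236/64118)²·(1−1331/16236)·13.8/1331 = 6.103123 × 10^-4
  → Var(ȳ_str) = 0.0010975049.
Var(ȳ_srs) = (1 − 7071/64118)·11.6/7071 = 0.001459587.
deff = 0.0010975049 / 0.001459587 = 0.7519.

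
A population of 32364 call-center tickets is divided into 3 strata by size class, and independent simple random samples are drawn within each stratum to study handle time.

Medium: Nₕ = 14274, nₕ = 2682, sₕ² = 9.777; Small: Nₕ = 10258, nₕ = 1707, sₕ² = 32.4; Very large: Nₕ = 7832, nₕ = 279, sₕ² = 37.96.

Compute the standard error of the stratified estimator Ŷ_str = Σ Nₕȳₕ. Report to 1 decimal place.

Var(Ŷ_str) = Σₕ Nₕ²(1 − fₕ)sₕ²/nₕ.
Medium: 14274²·(1 − 2682/14274)·9.777/2682 = 603185.52.
Small: 10258²·(1 − 1707/10258)·32.4/1707 = 1.6649113 × 10^6.
Very large: 7832²·(1 − 279/7832)·37.96/279 = 8.0484855 × 10^6.
Sum = 1.0316582 × 10^7.
SE = √(1.0316582 × 10^7) = 3211.9.

3211.9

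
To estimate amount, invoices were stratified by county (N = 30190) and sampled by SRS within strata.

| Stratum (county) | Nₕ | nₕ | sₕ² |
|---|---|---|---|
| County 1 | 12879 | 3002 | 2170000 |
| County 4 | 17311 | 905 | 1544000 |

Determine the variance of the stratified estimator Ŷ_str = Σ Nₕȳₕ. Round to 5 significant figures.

Var(Ŷ_str) = Σₕ Nₕ²(1 − fₕ)sₕ²/nₕ.
County 1: 12879²·(1 − 3002/12879)·2170000/3002 = 9.1950955 × 10^10.
County 4: 17311²·(1 − 905/17311)·1544000/905 = 4.8453324 × 10^11.
Sum = 5.764842 × 10^11.

5.7648 × 10^11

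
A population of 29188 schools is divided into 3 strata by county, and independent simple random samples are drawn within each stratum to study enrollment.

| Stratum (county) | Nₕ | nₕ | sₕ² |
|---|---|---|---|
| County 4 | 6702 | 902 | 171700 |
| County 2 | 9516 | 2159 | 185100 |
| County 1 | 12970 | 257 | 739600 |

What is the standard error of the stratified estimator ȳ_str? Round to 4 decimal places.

Var(ȳ_str) = Σₕ Wₕ²(1 − fₕ)sₕ²/nₕ with Wₕ = Nₕ/N, N = 29188.
County 4: Wₕ = 0.22961491; term = 0.22961491²·(1 − 0.13458669)·171700/902 = 8.6853535.
County 2: Wₕ = 0.32602439; term = 0.32602439²·(1 − 0.22688104)·185100/2159 = 7.045313.
County 1: Wₕ = 0.44436070; term = 0.44436070²·(1 − 0.01981496)·739600/257 = 556.98452.
Sum = 572.71519.
SE = √(572.71519) = 23.9315.

23.9315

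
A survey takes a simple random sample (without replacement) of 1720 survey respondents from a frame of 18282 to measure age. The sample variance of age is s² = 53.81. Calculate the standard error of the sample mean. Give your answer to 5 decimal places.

Under SRS without replacement, Var(ȳ) = (1 − f)·s²/n with f = n/N = 1720/18282 = 0.09408161.
Var(ȳ) = (1 − 0.09408161)·53.81/1720 = 0.90591839·0.031284884 = 0.028341551.
SE(ȳ) = √(0.028341551) = 0.16835.

0.16835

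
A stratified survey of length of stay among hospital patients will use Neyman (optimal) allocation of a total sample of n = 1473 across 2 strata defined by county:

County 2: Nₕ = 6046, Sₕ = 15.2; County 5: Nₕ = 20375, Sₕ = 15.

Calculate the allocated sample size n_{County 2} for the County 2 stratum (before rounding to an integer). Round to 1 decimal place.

Neyman allocation: nₕ = n·NₕSₕ / Σⱼ NⱼSⱼ.
Σ NⱼSⱼ = 6046·15.2 + 20375·15 = 397524.2.
n_{County 2} = 1473·6046·15.2 / 397524.2 = 340.5.

340.5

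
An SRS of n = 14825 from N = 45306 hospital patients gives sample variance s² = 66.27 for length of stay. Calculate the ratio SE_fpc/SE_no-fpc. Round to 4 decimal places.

f = n/N = 14825/45306 = 0.32721935.
SE_no-fpc = √(s²/n) = 0.066859194; SE_fpc = √((1−f)s²/n) = 0.054840055.
Ratio = √(1−f) = 0.82023207.

0.8202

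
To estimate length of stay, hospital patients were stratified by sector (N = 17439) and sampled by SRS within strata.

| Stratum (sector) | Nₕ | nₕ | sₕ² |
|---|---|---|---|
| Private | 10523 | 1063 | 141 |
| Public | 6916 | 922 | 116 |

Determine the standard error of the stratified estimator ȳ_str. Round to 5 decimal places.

Var(ȳ_str) = Σₕ Wₕ²(1 − fₕ)sₕ²/nₕ with Wₕ = Nₕ/N, N = 17439.
Private: Wₕ = 0.60341763; term = 0.60341763²·(1 − 0.10101682)·141/1063 = 0.043418358.
Public: Wₕ = 0.39658237; term = 0.39658237²·(1 − 0.13331405)·116/922 = 0.017149665.
Sum = 0.060568023.
SE = √(0.060568023) = 0.24611.

0.24611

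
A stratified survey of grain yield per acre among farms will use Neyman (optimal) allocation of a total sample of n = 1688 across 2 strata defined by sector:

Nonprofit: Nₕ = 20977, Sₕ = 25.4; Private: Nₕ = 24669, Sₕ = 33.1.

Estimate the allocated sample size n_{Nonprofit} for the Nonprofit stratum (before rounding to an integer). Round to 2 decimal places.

Neyman allocation: nₕ = n·NₕSₕ / Σⱼ NⱼSⱼ.
Σ NⱼSⱼ = 20977·25.4 + 24669·33.1 = 1.3493597 × 10^6.
n_{Nonprofit} = 1688·20977·25.4 / (1.3493597 × 10^6) = 666.53.

666.53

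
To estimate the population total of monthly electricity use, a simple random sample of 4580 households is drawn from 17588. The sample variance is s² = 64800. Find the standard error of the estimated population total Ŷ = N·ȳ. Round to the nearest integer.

56894

Var(Ŷ) = N²·Var(ȳ) = N²·(1 − n/N)·s²/n.
f = 4580/17588 = 0.26040482; Var(ȳ) = 0.73959518·64800/4580 = 10.464141.
Var(Ŷ) = 17588² · 10.464141 = 3.2369538 × 10^9.
SE(Ŷ) = √(3.2369538 × 10^9) = 56894.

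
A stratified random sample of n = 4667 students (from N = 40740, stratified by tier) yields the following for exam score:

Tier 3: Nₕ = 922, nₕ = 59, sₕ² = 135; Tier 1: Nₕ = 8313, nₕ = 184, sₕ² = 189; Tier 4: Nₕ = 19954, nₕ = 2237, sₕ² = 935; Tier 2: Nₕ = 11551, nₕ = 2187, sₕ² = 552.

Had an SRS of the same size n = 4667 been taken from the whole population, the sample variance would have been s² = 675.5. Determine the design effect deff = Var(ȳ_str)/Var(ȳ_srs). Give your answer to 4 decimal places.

1.1579

Var(ȳ_str) = Σ Wₕ²(1−fₕ)sₕ²/nₕ with Wₕ = Nₕ/40740:
  Tier 3: (922/40740)²·(1−59/922)·135/59 = 0.0010969363
  Tier 1: (8313/40740)²·(1−184/8313)·189/184 = 0.041821233
  Tier 4: (19954/40740)²·(1−2237/19954)·935/2237 = 0.089027408
  Tier 2: (11551/40740)²·(1−2187/11551)·552/2187 = 0.016448611
  → Var(ȳ_str) = 0.14839419.
Var(ȳ_srs) = (1 − 4667/40740)·675.5/4667 = 0.12815891.
deff = 0.14839419 / 0.12815891 = 1.1579.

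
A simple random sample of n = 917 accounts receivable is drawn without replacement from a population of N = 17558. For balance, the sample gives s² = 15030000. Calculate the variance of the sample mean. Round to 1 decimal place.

Under SRS without replacement, Var(ȳ) = (1 − f)·s²/n with f = n/N = 917/17558 = 0.05222691.
Var(ȳ) = (1 − 0.05222691)·15030000/917 = 0.94777309·16390.403 = 15534.383.

15534.4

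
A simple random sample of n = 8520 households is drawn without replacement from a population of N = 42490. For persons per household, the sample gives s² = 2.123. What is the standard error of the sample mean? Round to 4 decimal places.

Under SRS without replacement, Var(ȳ) = (1 − f)·s²/n with f = n/N = 8520/42490 = 0.20051777.
Var(ȳ) = (1 − 0.20051777)·2.123/8520 = 0.79948223·2.491784 × 10^-4 = 1.9921371 × 10^-4.
SE(ȳ) = √(1.9921371 × 10^-4) = 0.0141.

0.0141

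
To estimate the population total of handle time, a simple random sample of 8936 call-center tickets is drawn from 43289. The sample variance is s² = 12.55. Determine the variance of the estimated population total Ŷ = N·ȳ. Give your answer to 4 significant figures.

2.089 × 10^6

Var(Ŷ) = N²·Var(ȳ) = N²·(1 − n/N)·s²/n.
f = 8936/43289 = 0.20642657; Var(ȳ) = 0.79357343·12.55/8936 = 0.0011145195.
Var(Ŷ) = 43289² · 0.0011145195 = 2.0885399 × 10^6.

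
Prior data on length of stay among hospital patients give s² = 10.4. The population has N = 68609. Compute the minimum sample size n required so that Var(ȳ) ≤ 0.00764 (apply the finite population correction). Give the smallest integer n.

Without fpc, n₀ = s²/D = 10.4/0.00764 = 1361.2565.
With fpc, (1 − n/N)·s²/n ≤ D requires n ≥ n₀/(1 + n₀/N) = 1361.2565/(1 + 1361.2565/68609) = 1334.7735.
Rounding up, n = 1335.

1335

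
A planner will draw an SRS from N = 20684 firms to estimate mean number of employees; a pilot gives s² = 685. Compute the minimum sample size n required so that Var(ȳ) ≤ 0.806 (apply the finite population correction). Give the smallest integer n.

Without fpc, n₀ = s²/D = 685/0.806 = 849.8759.
With fpc, (1 − n/N)·s²/n ≤ D requires n ≥ n₀/(1 + n₀/N) = 849.8759/(1 + 849.8759/20684) = 816.3339.
Rounding up, n = 817.

817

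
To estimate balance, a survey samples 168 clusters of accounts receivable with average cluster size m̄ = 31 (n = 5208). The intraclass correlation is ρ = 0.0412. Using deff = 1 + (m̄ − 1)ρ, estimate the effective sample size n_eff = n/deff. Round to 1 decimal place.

2329.2

deff = 1 + (31 − 1)·0.0412 = 1 + 1.236 = 2.236.
n_eff = 5208 / 2.236 = 2329.2.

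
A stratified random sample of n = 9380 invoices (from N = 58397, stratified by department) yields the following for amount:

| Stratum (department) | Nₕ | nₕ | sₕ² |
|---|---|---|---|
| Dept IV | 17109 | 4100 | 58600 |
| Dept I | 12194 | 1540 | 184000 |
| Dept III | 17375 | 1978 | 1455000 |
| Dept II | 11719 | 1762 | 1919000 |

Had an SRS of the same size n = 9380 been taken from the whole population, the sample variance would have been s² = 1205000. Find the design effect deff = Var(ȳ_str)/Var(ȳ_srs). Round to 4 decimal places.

0.9316

Var(ȳ_str) = Σ Wₕ²(1−fₕ)sₕ²/nₕ with Wₕ = Nₕ/58397:
  Dept IV: (17109/58397)²·(1−4100/17109)·58600/4100 = 0.93282725
  Dept I: (12194/58397)²·(1−1540/12194)·184000/1540 = 4.5517134
  Dept III: (17375/58397)²·(1−1978/17375)·1455000/1978 = 57.705413
  Dept II: (11719/58397)²·(1−1762/11719)·1919000/1762 = 37.265509
  → Var(ȳ_str) = 100.45546.
Var(ȳ_srs) = (1 − 9380/58397)·1205000/9380 = 107.8302.
deff = 100.45546 / 107.8302 = 0.9316.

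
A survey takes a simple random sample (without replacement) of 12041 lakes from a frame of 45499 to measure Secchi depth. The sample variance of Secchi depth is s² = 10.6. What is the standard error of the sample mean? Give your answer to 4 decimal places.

Under SRS without replacement, Var(ȳ) = (1 − f)·s²/n with f = n/N = 12041/45499 = 0.26464318.
Var(ȳ) = (1 − 0.26464318)·10.6/12041 = 0.73535682·8.8032555 × 10^-4 = 6.473534 × 10^-4.
SE(ȳ) = √(6.473534 × 10^-4) = 0.0254.

0.0254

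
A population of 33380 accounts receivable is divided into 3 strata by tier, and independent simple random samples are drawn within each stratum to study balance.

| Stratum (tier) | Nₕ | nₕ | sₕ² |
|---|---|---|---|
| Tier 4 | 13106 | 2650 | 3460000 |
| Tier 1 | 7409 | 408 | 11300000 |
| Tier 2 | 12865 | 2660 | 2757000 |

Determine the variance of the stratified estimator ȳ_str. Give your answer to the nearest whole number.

Var(ȳ_str) = Σₕ Wₕ²(1 − fₕ)sₕ²/nₕ with Wₕ = Nₕ/N, N = 33380.
Tier 4: Wₕ = 0.39263032; term = 0.39263032²·(1 − 0.20219747)·3460000/2650 = 160.58068.
Tier 1: Wₕ = 0.22195926; term = 0.22195926²·(1 − 0.05506816)·11300000/408 = 1289.3336.
Tier 2: Wₕ = 0.38541043; term = 0.38541043²·(1 − 0.20676253)·2757000/2660 = 122.12519.
Sum = 1572.0395.

1572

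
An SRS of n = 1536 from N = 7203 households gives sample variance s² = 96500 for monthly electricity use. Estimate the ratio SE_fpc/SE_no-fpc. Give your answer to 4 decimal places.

f = n/N = 1536/7203 = 0.21324448.
SE_no-fpc = √(s²/n) = 7.9262552; SE_fpc = √((1−f)s²/n) = 7.0305281.
Ratio = √(1−f) = 0.88699240.

0.8870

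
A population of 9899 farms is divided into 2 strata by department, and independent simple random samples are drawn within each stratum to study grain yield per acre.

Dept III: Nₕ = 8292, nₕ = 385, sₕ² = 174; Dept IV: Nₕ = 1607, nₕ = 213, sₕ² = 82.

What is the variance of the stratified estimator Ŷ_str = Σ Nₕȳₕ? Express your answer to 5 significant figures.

Var(Ŷ_str) = Σₕ Nₕ²(1 − fₕ)sₕ²/nₕ.
Dept III: 8292²·(1 − 385/8292)·174/385 = 2.9631904 × 10^7.
Dept IV: 1607²·(1 − 213/1607)·82/213 = 862408.24.
Sum = 3.0494312 × 10^7.

3.0494 × 10^7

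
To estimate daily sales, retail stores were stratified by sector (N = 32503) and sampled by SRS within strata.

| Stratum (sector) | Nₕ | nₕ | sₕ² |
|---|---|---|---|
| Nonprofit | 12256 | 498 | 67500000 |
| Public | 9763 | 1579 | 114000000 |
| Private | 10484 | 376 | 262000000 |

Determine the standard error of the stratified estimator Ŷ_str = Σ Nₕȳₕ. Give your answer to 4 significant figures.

Var(Ŷ_str) = Σₕ Nₕ²(1 − fₕ)sₕ²/nₕ.
Nonprofit: 12256²·(1 − 498/12256)·67500000/498 = 1.9532446 × 10^13.
Public: 9763²·(1 − 1579/9763)·114000000/1579 = 5.768616 × 10^12.
Private: 10484²·(1 − 376/10484)·262000000/376 = 7.3842381 × 10^13.
Sum = 9.9143443 × 10^13.
SE = √(9.9143443 × 10^13) = 9.957 × 10^6.

9.957 × 10^6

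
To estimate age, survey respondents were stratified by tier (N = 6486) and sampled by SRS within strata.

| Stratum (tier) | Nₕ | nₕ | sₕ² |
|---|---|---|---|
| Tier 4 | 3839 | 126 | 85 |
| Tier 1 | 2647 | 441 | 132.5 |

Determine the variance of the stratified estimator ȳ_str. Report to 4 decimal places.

0.2703

Var(ȳ_str) = Σₕ Wₕ²(1 − fₕ)sₕ²/nₕ with Wₕ = Nₕ/N, N = 6486.
Tier 4: Wₕ = 0.59189023; term = 0.59189023²·(1 − 0.03282105)·85/126 = 0.22857964.
Tier 1: Wₕ = 0.40810977; term = 0.40810977²·(1 − 0.16660370)·132.5/441 = 0.041704493.
Sum = 0.27028413.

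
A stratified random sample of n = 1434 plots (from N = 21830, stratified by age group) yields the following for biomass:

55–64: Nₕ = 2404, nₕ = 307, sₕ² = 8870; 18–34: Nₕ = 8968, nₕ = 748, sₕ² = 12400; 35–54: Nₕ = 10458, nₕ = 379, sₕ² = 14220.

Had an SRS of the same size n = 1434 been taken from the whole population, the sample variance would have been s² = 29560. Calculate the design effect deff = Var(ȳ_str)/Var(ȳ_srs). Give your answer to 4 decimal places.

Var(ȳ_str) = Σ Wₕ²(1−fₕ)sₕ²/nₕ with Wₕ = Nₕ/21830:
  55–64: (2404/21830)²·(1−307/2404)·8870/307 = 0.30564033
  18–34: (8968/21830)²·(1−748/8968)·12400/748 = 2.5643661
  35–54: (10458/21830)²·(1−379/10458)·14220/379 = 8.2988707
  → Var(ȳ_str) = 11.168877.
Var(ȳ_srs) = (1 − 1434/21830)·29560/1434 = 19.259568.
deff = 11.168877 / 19.259568 = 0.5799.

0.5799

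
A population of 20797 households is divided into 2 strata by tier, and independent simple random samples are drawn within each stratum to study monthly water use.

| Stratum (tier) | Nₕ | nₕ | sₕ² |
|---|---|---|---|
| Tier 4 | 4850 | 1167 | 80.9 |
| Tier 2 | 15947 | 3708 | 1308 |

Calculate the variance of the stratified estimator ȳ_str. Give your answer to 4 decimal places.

Var(ȳ_str) = Σₕ Wₕ²(1 − fₕ)sₕ²/nₕ with Wₕ = Nₕ/N, N = 20797.
Tier 4: Wₕ = 0.23320671; term = 0.23320671²·(1 − 0.24061856)·80.9/1167 = 0.0028629894.
Tier 2: Wₕ = 0.76679329; term = 0.76679329²·(1 − 0.23252022)·1308/3708 = 0.15918112.
Sum = 0.16204411.

0.1620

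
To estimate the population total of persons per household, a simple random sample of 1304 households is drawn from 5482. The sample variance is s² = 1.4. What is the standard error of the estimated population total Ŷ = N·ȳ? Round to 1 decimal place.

156.8

Var(Ŷ) = N²·Var(ȳ) = N²·(1 − n/N)·s²/n.
f = 1304/5482 = 0.23786939; Var(ȳ) = 0.76213061·1.4/1304 = 8.1823838 × 10^-4.
Var(Ŷ) = 5482² · (8.1823838 × 10^-4) = 24589.965.
SE(Ŷ) = √(24589.965) = 156.8.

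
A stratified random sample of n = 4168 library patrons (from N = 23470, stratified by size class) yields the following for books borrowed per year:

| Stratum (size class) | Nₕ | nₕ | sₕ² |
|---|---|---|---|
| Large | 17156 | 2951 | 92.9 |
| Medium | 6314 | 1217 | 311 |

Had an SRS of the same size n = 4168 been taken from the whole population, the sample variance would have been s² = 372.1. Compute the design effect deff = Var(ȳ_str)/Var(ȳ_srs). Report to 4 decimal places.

0.3930

Var(ȳ_str) = Σ Wₕ²(1−fₕ)sₕ²/nₕ with Wₕ = Nₕ/23470:
  Large: (17156/23470)²·(1−2951/17156)·92.9/2951 = 0.013927642
  Medium: (6314/23470)²·(1−1217/6314)·311/1217 = 0.014930104
  → Var(ȳ_str) = 0.028857746.
Var(ȳ_srs) = (1 − 4168/23470)·372.1/4168 = 0.07342115.
deff = 0.028857746 / 0.07342115 = 0.3930.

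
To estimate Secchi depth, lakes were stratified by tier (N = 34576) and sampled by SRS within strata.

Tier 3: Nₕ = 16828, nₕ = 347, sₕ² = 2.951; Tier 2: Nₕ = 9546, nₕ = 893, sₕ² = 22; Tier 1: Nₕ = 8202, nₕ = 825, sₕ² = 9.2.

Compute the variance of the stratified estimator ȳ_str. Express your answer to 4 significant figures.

Var(ȳ_str) = Σₕ Wₕ²(1 − fₕ)sₕ²/nₕ with Wₕ = Nₕ/N, N = 34576.
Tier 3: Wₕ = 0.48669597; term = 0.48669597²·(1 − 0.02062039)·2.951/347 = 0.0019729056.
Tier 2: Wₕ = 0.27608746; term = 0.27608746²·(1 − 0.09354704)·22/893 = 0.0017021971.
Tier 1: Wₕ = 0.23721657; term = 0.23721657²·(1 − 0.10058522)·9.2/825 = 5.64396 × 10^-4.
Sum = 0.0042394987.

0.004239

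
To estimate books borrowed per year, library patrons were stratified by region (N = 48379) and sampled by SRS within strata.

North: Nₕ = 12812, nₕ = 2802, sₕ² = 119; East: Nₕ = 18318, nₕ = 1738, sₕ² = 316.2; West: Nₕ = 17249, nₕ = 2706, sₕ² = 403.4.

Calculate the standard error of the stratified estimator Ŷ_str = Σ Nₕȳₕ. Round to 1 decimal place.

Var(Ŷ_str) = Σₕ Nₕ²(1 − fₕ)sₕ²/nₕ.
North: 12812²·(1 − 2802/12812)·119/2802 = 5.4466546 × 10^6.
East: 18318²·(1 − 1738/18318)·316.2/1738 = 5.5255393 × 10^7.
West: 17249²·(1 − 2706/17249)·403.4/2706 = 3.7396076 × 10^7.
Sum = 9.8098124 × 10^7.
SE = √(9.8098124 × 10^7) = 9904.4.

9904.4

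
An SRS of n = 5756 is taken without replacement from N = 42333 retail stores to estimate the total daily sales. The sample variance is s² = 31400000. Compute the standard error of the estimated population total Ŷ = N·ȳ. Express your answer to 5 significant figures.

2.9064 × 10^6

Var(Ŷ) = N²·Var(ȳ) = N²·(1 − n/N)·s²/n.
f = 5756/42333 = 0.13596957; Var(ȳ) = 0.86403043·31400000/5756 = 4713.4391.
Var(Ŷ) = 42333² · 4713.4391 = 8.4468736 × 10^12.
SE(Ŷ) = √(8.4468736 × 10^12) = 2.9064 × 10^6.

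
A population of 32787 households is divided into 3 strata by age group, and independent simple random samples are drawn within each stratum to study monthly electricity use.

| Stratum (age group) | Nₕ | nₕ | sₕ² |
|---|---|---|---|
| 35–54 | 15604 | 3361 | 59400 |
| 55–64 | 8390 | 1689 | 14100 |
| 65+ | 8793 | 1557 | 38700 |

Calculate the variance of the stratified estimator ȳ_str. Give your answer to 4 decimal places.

Var(ȳ_str) = Σₕ Wₕ²(1 − fₕ)sₕ²/nₕ with Wₕ = Nₕ/N, N = 32787.
35–54: Wₕ = 0.47592033; term = 0.47592033²·(1 − 0.21539349)·59400/3361 = 3.1407861.
55–64: Wₕ = 0.25589410; term = 0.25589410²·(1 − 0.20131108)·14100/1689 = 0.43660397.
65+: Wₕ = 0.26818556; term = 0.26818556²·(1 − 0.17707267)·38700/1557 = 1.4711421.
Sum = 5.0485322.

5.0485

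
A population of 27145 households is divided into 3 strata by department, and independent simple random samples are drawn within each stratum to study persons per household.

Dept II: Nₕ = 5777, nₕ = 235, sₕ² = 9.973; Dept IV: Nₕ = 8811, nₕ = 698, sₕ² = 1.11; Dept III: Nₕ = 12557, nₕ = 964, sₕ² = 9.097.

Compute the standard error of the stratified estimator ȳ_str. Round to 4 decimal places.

0.0621

Var(ȳ_str) = Σₕ Wₕ²(1 − fₕ)sₕ²/nₕ with Wₕ = Nₕ/N, N = 27145.
Dept II: Wₕ = 0.21282004; term = 0.21282004²·(1 − 0.04067855)·9.973/235 = 0.0018439416.
Dept IV: Wₕ = 0.32459016; term = 0.32459016²·(1 − 0.07921916)·1.11/698 = 1.5427464 × 10^-4.
Dept III: Wₕ = 0.46258980; term = 0.46258980²·(1 − 0.07676993)·9.097/964 = 0.0018643318.
Sum = 0.003862548.
SE = √(0.003862548) = 0.0621.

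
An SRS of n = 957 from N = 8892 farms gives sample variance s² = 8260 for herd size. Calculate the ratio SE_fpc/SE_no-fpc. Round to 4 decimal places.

f = n/N = 957/8892 = 0.10762483.
SE_no-fpc = √(s²/n) = 2.93788; SE_fpc = √((1−f)s²/n) = 2.7752863.
Ratio = √(1−f) = 0.94465611.

0.9447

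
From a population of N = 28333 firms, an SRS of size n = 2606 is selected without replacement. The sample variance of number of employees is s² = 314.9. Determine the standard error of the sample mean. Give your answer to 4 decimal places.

0.3312

Under SRS without replacement, Var(ȳ) = (1 − f)·s²/n with f = n/N = 2606/28333 = 0.09197755.
Var(ȳ) = (1 − 0.09197755)·314.9/2606 = 0.90802245·0.12083653 = 0.10972228.
SE(ȳ) = √(0.10972228) = 0.3312.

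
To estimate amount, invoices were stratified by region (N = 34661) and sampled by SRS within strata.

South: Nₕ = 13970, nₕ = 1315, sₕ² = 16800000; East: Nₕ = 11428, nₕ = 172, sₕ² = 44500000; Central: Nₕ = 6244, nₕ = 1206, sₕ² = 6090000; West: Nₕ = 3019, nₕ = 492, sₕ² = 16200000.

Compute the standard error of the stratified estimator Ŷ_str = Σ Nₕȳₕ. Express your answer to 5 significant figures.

5.9957 × 10^6

Var(Ŷ_str) = Σₕ Nₕ²(1 − fₕ)sₕ²/nₕ.
South: 13970²·(1 − 1315/13970)·16800000/1315 = 2.2586144 × 10^12.
East: 11428²·(1 − 172/11428)·44500000/172 = 3.3280196 × 10^13.
Central: 6244²·(1 − 1206/6244)·6090000/1206 = 1.588514 × 10^11.
West: 3019²·(1 − 492/3019)·16200000/492 = 2.5119921 × 10^11.
Sum = 3.5948861 × 10^13.
SE = √(3.5948861 × 10^13) = 5.9957 × 10^6.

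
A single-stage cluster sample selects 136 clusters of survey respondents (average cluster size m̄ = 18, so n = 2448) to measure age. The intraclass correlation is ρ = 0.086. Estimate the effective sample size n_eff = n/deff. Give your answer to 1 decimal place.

deff = 1 + (18 − 1)·0.086 = 1 + 1.462 = 2.462.
n_eff = 2448 / 2.462 = 994.3.

994.3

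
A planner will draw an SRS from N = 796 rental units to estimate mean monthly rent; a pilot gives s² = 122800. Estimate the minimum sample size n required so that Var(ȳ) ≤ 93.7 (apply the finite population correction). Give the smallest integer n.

496

Without fpc, n₀ = s²/D = 122800/93.7 = 1310.5656.
With fpc, (1 − n/N)·s²/n ≤ D requires n ≥ n₀/(1 + n₀/N) = 1310.5656/(1 + 1310.5656/796) = 495.2185.
Rounding up, n = 496.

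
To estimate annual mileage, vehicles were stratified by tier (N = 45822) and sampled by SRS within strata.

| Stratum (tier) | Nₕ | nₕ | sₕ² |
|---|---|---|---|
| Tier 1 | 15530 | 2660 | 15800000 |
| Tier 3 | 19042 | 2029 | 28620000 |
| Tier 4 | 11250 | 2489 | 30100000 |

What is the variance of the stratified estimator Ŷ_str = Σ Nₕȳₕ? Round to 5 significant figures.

6.9488 × 10^12

Var(Ŷ_str) = Σₕ Nₕ²(1 − fₕ)sₕ²/nₕ.
Tier 1: 15530²·(1 − 2660/15530)·15800000/2660 = 1.1872043 × 10^12.
Tier 3: 19042²·(1 − 2029/19042)·28620000/2029 = 4.5696301 × 10^12.
Tier 4: 11250²·(1 − 2489/11250)·30100000/2489 = 1.1919219 × 10^12.
Sum = 6.9487563 × 10^12.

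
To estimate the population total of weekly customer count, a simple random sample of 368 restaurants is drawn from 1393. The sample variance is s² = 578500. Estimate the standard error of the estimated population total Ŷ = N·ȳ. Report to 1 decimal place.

Var(Ŷ) = N²·Var(ȳ) = N²·(1 − n/N)·s²/n.
f = 368/1393 = 0.26417803; Var(ȳ) = 0.73582197·578500/368 = 1156.7201.
Var(Ŷ) = 1393² · 1156.7201 = 2.2445564 × 10^9.
SE(Ŷ) = √(2.2445564 × 10^9) = 47376.7.

47376.7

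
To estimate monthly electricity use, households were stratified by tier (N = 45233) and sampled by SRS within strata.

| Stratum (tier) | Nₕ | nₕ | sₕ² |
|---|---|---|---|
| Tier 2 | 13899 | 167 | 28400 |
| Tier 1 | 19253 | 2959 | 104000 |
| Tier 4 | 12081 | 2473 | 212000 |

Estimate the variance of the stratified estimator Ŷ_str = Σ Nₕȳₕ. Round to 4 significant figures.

5.343 × 10^10

Var(Ŷ_str) = Σₕ Nₕ²(1 − fₕ)sₕ²/nₕ.
Tier 2: 13899²·(1 − 167/13899)·28400/167 = 3.245781 × 10^10.
Tier 1: 19253²·(1 − 2959/19253)·104000/2959 = 1.1025911 × 10^10.
Tier 4: 12081²·(1 − 2473/12081)·212000/2473 = 9.9505623 × 10^9.
Sum = 5.3434283 × 10^10.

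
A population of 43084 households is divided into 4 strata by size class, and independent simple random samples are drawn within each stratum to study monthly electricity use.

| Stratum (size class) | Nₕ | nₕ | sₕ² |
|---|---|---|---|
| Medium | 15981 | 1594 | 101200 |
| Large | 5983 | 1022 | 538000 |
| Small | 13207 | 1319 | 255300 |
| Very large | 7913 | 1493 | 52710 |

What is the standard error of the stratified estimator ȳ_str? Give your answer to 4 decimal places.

Var(ȳ_str) = Σₕ Wₕ²(1 − fₕ)sₕ²/nₕ with Wₕ = Nₕ/N, N = 43084.
Medium: Wₕ = 0.37092656; term = 0.37092656²·(1 − 0.09974345)·101200/1594 = 7.8638343.
Large: Wₕ = 0.13886826; term = 0.13886826²·(1 − 0.17081732)·538000/1022 = 8.4175863.
Small: Wₕ = 0.30654071; term = 0.30654071²·(1 − 0.09987128)·255300/1319 = 16.371443.
Very large: Wₕ = 0.18366447; term = 0.18366447²·(1 − 0.18867686)·52710/1493 = 0.96622299.
Sum = 33.619087.
SE = √(33.619087) = 5.7982.

5.7982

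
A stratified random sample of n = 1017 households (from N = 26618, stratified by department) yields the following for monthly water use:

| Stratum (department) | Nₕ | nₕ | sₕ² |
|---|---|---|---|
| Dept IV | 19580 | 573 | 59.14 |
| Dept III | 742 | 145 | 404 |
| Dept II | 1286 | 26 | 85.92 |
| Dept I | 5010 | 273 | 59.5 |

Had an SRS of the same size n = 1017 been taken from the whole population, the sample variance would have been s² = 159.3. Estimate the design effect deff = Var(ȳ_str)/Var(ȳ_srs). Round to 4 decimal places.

0.4700

Var(ȳ_str) = Σ Wₕ²(1−fₕ)sₕ²/nₕ with Wₕ = Nₕ/26618:
  Dept IV: (19580/26618)²·(1−573/19580)·59.14/573 = 0.054212835
  Dept III: (742/26618)²·(1−145/742)·404/145 = 0.0017419703
  Dept II: (1286/26618)²·(1−26/1286)·85.92/26 = 0.0075575598
  Dept I: (5010/26618)²·(1−273/5010)·59.5/273 = 0.0073003652
  → Var(ȳ_str) = 0.07081273.
Var(ȳ_srs) = (1 − 1017/26618)·159.3/1017 = 0.1506525.
deff = 0.07081273 / 0.1506525 = 0.4700.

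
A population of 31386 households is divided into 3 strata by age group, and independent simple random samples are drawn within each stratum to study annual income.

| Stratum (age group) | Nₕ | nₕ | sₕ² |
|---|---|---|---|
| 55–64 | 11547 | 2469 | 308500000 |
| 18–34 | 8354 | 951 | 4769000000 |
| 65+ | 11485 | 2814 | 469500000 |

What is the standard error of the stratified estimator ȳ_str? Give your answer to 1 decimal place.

587.4

Var(ȳ_str) = Σₕ Wₕ²(1 − fₕ)sₕ²/nₕ with Wₕ = Nₕ/N, N = 31386.
55–64: Wₕ = 0.36790289; term = 0.36790289²·(1 − 0.21382177)·308500000/2469 = 13296.015.
18–34: Wₕ = 0.26616963; term = 0.26616963²·(1 − 0.11383768)·4769000000/951 = 314830.71.
65+: Wₕ = 0.36592748; term = 0.36592748²·(1 − 0.24501524)·469500000/2814 = 16867.074.
Sum = 344993.8.
SE = √(344993.8) = 587.4.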